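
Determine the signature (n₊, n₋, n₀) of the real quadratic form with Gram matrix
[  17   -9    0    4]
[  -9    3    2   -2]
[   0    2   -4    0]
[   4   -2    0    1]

Answer: (2, 2, 0)

Derivation:
step 0: pivot 17 → sign +
step 1: pivot -30/17 → sign −
step 2: pivot -26/15 → sign −
step 3: pivot 1/13 → sign +
signature = (2, 2, 0)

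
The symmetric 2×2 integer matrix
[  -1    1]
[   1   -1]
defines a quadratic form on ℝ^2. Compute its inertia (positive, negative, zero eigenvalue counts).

step 0: pivot -1 → sign −
step 1: row/col 1 already zero → sign 0
signature = (0, 1, 1)

Answer: (0, 1, 1)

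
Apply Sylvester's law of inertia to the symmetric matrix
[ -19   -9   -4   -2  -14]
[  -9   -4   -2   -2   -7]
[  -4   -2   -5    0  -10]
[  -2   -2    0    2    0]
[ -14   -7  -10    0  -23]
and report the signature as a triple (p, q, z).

step 0: pivot -19 → sign −
step 1: pivot 5/19 → sign +
step 2: pivot -21/5 → sign −
step 3: pivot -2 → sign −
step 4: pivot -6/7 → sign −
signature = (1, 4, 0)

Answer: (1, 4, 0)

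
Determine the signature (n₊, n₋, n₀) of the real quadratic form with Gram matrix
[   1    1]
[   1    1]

Answer: (1, 0, 1)

Derivation:
step 0: pivot 1 → sign +
step 1: row/col 1 already zero → sign 0
signature = (1, 0, 1)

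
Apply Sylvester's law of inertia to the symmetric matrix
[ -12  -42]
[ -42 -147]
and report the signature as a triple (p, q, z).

step 0: pivot -12 → sign −
step 1: row/col 1 already zero → sign 0
signature = (0, 1, 1)

Answer: (0, 1, 1)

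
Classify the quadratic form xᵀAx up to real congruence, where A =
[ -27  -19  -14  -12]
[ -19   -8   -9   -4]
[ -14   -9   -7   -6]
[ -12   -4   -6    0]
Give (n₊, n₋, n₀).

step 0: pivot -27 → sign −
step 1: pivot 145/27 → sign +
step 2: pivot 18/145 → sign +
step 3: pivot -2/9 → sign −
signature = (2, 2, 0)

Answer: (2, 2, 0)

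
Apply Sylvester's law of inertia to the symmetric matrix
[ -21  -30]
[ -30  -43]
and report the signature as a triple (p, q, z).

step 0: pivot -21 → sign −
step 1: pivot -1/7 → sign −
signature = (0, 2, 0)

Answer: (0, 2, 0)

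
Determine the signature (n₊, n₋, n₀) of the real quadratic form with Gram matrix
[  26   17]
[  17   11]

Answer: (1, 1, 0)

Derivation:
step 0: pivot 26 → sign +
step 1: pivot -3/26 → sign −
signature = (1, 1, 0)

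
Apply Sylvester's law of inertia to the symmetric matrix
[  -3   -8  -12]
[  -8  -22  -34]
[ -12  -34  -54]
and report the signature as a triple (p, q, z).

Answer: (0, 2, 1)

Derivation:
step 0: pivot -3 → sign −
step 1: pivot -2/3 → sign −
step 2: row/col 2 already zero → sign 0
signature = (0, 2, 1)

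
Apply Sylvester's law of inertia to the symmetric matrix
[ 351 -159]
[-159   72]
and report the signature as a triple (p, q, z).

Answer: (1, 1, 0)

Derivation:
step 0: pivot 351 → sign +
step 1: pivot -1/39 → sign −
signature = (1, 1, 0)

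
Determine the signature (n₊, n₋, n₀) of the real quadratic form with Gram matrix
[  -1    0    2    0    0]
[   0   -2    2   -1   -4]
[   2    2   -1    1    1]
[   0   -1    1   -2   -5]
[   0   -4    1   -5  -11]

step 0: pivot -1 → sign −
step 1: pivot -2 → sign −
step 2: pivot 5 → sign +
step 3: pivot -3/2 → sign −
step 4: pivot 6/5 → sign +
signature = (2, 3, 0)

Answer: (2, 3, 0)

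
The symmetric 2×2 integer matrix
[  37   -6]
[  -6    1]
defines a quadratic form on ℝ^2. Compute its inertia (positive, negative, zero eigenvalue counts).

step 0: pivot 37 → sign +
step 1: pivot 1/37 → sign +
signature = (2, 0, 0)

Answer: (2, 0, 0)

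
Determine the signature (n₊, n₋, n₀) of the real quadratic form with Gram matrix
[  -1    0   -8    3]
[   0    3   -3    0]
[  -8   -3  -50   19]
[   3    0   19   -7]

step 0: pivot -1 → sign −
step 1: pivot 3 → sign +
step 2: pivot 11 → sign +
step 3: pivot -3/11 → sign −
signature = (2, 2, 0)

Answer: (2, 2, 0)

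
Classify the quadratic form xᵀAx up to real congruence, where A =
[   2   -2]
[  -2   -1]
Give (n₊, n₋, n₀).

step 0: pivot 2 → sign +
step 1: pivot -3 → sign −
signature = (1, 1, 0)

Answer: (1, 1, 0)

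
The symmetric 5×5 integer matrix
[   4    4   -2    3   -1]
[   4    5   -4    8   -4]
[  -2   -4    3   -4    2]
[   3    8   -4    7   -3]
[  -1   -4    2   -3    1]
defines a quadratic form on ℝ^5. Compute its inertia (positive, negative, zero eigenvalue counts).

Answer: (3, 2, 0)

Derivation:
step 0: pivot 4 → sign +
step 1: pivot 1 → sign +
step 2: pivot -2 → sign −
step 3: pivot 63/8 → sign +
step 4: pivot -2/7 → sign −
signature = (3, 2, 0)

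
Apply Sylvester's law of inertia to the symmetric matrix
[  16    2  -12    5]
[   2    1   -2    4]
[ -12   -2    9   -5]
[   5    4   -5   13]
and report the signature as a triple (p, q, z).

Answer: (2, 2, 0)

Derivation:
step 0: pivot 16 → sign +
step 1: pivot 3/4 → sign +
step 2: pivot -1/3 → sign −
step 3: pivot -3/4 → sign −
signature = (2, 2, 0)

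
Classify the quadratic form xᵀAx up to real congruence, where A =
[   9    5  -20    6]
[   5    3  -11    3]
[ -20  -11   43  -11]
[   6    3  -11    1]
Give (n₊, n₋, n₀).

Answer: (3, 1, 0)

Derivation:
step 0: pivot 9 → sign +
step 1: pivot 2/9 → sign +
step 2: pivot -3/2 → sign −
step 3: pivot 2/3 → sign +
signature = (3, 1, 0)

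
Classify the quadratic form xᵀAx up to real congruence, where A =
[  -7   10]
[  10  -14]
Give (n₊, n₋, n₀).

Answer: (1, 1, 0)

Derivation:
step 0: pivot -7 → sign −
step 1: pivot 2/7 → sign +
signature = (1, 1, 0)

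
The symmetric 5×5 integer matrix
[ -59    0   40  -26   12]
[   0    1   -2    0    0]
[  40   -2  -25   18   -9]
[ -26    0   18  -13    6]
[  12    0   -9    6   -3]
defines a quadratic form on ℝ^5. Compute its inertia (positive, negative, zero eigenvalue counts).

step 0: pivot -59 → sign −
step 1: pivot 1 → sign +
step 2: pivot -111/59 → sign −
step 3: pivot -163/111 → sign −
step 4: pivot 6/163 → sign +
signature = (2, 3, 0)

Answer: (2, 3, 0)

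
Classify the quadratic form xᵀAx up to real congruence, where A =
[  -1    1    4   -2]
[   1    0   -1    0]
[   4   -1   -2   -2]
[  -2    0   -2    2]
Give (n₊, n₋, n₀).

Answer: (2, 2, 0)

Derivation:
step 0: pivot -1 → sign −
step 1: pivot 1 → sign +
step 2: pivot 5 → sign +
step 3: pivot -6/5 → sign −
signature = (2, 2, 0)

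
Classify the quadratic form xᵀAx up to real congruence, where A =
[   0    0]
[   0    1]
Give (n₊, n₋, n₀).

step 0: pivot 1 → sign +
step 1: row/col 1 already zero → sign 0
signature = (1, 0, 1)

Answer: (1, 0, 1)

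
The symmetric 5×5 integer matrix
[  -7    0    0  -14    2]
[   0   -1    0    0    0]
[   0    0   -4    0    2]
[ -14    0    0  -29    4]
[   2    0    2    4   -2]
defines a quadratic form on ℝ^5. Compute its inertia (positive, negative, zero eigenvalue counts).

step 0: pivot -7 → sign −
step 1: pivot -1 → sign −
step 2: pivot -4 → sign −
step 3: pivot -1 → sign −
step 4: pivot -3/7 → sign −
signature = (0, 5, 0)

Answer: (0, 5, 0)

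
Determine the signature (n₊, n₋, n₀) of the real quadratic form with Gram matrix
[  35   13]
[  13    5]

step 0: pivot 35 → sign +
step 1: pivot 6/35 → sign +
signature = (2, 0, 0)

Answer: (2, 0, 0)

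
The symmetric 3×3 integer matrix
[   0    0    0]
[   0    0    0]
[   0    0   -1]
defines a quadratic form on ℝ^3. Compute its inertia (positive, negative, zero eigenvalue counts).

step 0: pivot -1 → sign −
step 1: row/col 1 already zero → sign 0
step 2: row/col 2 already zero → sign 0
signature = (0, 1, 2)

Answer: (0, 1, 2)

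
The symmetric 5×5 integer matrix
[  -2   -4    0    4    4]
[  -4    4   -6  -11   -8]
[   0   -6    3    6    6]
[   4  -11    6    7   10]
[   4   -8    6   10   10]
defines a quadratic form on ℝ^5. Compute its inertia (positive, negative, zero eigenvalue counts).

Answer: (3, 2, 0)

Derivation:
step 0: pivot -2 → sign −
step 1: pivot 12 → sign +
step 2: pivot -181/12 → sign −
step 3: pivot 147/181 → sign +
step 4: pivot 6/49 → sign +
signature = (3, 2, 0)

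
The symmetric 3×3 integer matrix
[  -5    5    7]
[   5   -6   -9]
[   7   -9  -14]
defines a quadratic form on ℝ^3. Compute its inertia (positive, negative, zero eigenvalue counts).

step 0: pivot -5 → sign −
step 1: pivot -1 → sign −
step 2: pivot -1/5 → sign −
signature = (0, 3, 0)

Answer: (0, 3, 0)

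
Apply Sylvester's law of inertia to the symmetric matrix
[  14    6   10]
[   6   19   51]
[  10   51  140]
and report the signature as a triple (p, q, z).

Answer: (3, 0, 0)

Derivation:
step 0: pivot 14 → sign +
step 1: pivot 115/7 → sign +
step 2: pivot 3/115 → sign +
signature = (3, 0, 0)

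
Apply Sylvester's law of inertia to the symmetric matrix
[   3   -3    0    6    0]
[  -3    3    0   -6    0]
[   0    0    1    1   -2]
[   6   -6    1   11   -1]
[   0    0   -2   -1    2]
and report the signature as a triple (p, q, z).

Answer: (2, 2, 1)

Derivation:
step 0: pivot 3 → sign +
step 1: pivot 1 → sign +
step 2: pivot -2 → sign −
step 3: pivot -3/2 → sign −
step 4: row/col 4 already zero → sign 0
signature = (2, 2, 1)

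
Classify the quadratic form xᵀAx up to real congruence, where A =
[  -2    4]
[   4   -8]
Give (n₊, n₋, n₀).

step 0: pivot -2 → sign −
step 1: row/col 1 already zero → sign 0
signature = (0, 1, 1)

Answer: (0, 1, 1)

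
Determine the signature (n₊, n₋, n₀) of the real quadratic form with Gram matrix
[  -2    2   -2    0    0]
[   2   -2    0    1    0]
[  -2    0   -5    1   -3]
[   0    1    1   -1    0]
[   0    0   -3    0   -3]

Answer: (1, 3, 1)

Derivation:
step 0: pivot -2 → sign −
step 1: pivot -3 → sign −
step 2: pivot 4/3 → sign +
step 3: pivot -3/4 → sign −
step 4: row/col 4 already zero → sign 0
signature = (1, 3, 1)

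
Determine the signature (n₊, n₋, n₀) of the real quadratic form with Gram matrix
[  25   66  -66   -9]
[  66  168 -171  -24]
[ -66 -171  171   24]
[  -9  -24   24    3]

Answer: (1, 3, 0)

Derivation:
step 0: pivot 25 → sign +
step 1: pivot -156/25 → sign −
step 2: pivot -81/52 → sign −
step 3: pivot -2/9 → sign −
signature = (1, 3, 0)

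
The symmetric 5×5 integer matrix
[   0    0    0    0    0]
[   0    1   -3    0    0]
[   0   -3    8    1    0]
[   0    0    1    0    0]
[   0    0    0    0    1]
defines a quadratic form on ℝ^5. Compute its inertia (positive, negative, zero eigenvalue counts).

step 0: pivot 1 → sign +
step 1: pivot -1 → sign −
step 2: pivot 1 → sign +
step 3: pivot 1 → sign +
step 4: row/col 4 already zero → sign 0
signature = (3, 1, 1)

Answer: (3, 1, 1)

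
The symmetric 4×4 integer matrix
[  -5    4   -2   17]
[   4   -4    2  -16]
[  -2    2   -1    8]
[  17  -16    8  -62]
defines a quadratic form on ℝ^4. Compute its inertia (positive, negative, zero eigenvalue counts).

Answer: (1, 2, 1)

Derivation:
step 0: pivot -5 → sign −
step 1: pivot -4/5 → sign −
step 2: pivot 3 → sign +
step 3: row/col 3 already zero → sign 0
signature = (1, 2, 1)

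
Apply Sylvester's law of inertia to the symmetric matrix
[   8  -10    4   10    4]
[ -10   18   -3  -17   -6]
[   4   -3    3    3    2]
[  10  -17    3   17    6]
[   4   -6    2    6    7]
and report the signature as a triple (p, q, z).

step 0: pivot 8 → sign +
step 1: pivot 11/2 → sign +
step 2: pivot 3/11 → sign +
step 3: pivot 1/3 → sign +
step 4: pivot 3 → sign +
signature = (5, 0, 0)

Answer: (5, 0, 0)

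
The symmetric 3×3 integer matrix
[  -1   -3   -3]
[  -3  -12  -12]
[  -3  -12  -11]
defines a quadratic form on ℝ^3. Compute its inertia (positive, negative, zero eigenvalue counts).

Answer: (1, 2, 0)

Derivation:
step 0: pivot -1 → sign −
step 1: pivot -3 → sign −
step 2: pivot 1 → sign +
signature = (1, 2, 0)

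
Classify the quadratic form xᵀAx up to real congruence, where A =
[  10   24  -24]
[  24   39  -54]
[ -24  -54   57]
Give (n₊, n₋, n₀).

step 0: pivot 10 → sign +
step 1: pivot -93/5 → sign −
step 2: pivot 3/31 → sign +
signature = (2, 1, 0)

Answer: (2, 1, 0)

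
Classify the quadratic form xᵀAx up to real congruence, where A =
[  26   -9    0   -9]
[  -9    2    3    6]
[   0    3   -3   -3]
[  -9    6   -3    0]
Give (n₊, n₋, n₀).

step 0: pivot 26 → sign +
step 1: pivot -29/26 → sign −
step 2: pivot 147/29 → sign +
step 3: pivot -6/49 → sign −
signature = (2, 2, 0)

Answer: (2, 2, 0)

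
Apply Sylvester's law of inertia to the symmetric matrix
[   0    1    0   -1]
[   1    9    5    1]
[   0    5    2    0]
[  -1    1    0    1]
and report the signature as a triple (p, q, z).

step 0: pivot 9 → sign +
step 1: pivot -1/9 → sign −
step 2: pivot 2 → sign +
step 3: pivot -1/2 → sign −
signature = (2, 2, 0)

Answer: (2, 2, 0)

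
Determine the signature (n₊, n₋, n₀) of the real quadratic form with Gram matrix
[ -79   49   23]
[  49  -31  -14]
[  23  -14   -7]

step 0: pivot -79 → sign −
step 1: pivot -48/79 → sign −
step 2: pivot -3/16 → sign −
signature = (0, 3, 0)

Answer: (0, 3, 0)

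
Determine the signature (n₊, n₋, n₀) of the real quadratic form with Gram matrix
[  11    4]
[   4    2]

step 0: pivot 11 → sign +
step 1: pivot 6/11 → sign +
signature = (2, 0, 0)

Answer: (2, 0, 0)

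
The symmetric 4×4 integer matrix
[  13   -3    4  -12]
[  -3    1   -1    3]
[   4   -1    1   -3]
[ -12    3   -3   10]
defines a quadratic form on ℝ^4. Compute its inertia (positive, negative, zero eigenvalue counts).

step 0: pivot 13 → sign +
step 1: pivot 4/13 → sign +
step 2: pivot -1/4 → sign −
step 3: pivot 1 → sign +
signature = (3, 1, 0)

Answer: (3, 1, 0)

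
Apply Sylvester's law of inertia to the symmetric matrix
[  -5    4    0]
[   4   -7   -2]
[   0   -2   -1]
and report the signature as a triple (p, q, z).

Answer: (1, 2, 0)

Derivation:
step 0: pivot -5 → sign −
step 1: pivot -19/5 → sign −
step 2: pivot 1/19 → sign +
signature = (1, 2, 0)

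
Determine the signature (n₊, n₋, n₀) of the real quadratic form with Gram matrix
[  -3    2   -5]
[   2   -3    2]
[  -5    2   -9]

step 0: pivot -3 → sign −
step 1: pivot -5/3 → sign −
step 2: pivot 2/5 → sign +
signature = (1, 2, 0)

Answer: (1, 2, 0)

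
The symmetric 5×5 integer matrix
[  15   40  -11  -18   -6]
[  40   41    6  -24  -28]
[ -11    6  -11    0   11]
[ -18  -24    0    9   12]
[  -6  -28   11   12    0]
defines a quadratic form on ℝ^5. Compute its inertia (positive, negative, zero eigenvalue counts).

step 0: pivot 15 → sign +
step 1: pivot -197/3 → sign −
step 2: pivot -54/985 → sign −
step 3: pivot -7/3 → sign −
step 4: pivot 3/14 → sign +
signature = (2, 3, 0)

Answer: (2, 3, 0)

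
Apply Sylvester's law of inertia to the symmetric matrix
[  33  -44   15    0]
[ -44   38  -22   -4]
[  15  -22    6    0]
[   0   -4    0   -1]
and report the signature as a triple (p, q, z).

step 0: pivot 33 → sign +
step 1: pivot -62/3 → sign −
step 2: pivot -213/341 → sign −
step 3: pivot 1/71 → sign +
signature = (2, 2, 0)

Answer: (2, 2, 0)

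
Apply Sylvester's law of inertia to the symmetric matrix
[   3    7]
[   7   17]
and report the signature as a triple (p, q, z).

Answer: (2, 0, 0)

Derivation:
step 0: pivot 3 → sign +
step 1: pivot 2/3 → sign +
signature = (2, 0, 0)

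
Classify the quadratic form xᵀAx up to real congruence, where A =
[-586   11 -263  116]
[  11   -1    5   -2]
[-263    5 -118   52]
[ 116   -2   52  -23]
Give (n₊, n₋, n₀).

Answer: (1, 3, 0)

Derivation:
step 0: pivot -586 → sign −
step 1: pivot -465/586 → sign −
step 2: pivot 19/465 → sign +
step 3: pivot -1/19 → sign −
signature = (1, 3, 0)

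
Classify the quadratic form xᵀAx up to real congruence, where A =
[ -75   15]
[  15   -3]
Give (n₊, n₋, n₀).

step 0: pivot -75 → sign −
step 1: row/col 1 already zero → sign 0
signature = (0, 1, 1)

Answer: (0, 1, 1)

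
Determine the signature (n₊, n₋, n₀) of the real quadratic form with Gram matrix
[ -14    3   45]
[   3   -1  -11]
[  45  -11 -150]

Answer: (0, 3, 0)

Derivation:
step 0: pivot -14 → sign −
step 1: pivot -5/14 → sign −
step 2: pivot -1/5 → sign −
signature = (0, 3, 0)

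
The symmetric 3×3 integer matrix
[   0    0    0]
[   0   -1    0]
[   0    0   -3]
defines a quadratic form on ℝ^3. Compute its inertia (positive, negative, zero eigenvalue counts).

Answer: (0, 2, 1)

Derivation:
step 0: pivot -1 → sign −
step 1: pivot -3 → sign −
step 2: row/col 2 already zero → sign 0
signature = (0, 2, 1)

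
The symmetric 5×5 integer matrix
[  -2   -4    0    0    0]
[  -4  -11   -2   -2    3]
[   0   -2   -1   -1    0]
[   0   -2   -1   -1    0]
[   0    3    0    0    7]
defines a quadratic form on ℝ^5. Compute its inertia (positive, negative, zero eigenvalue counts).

Answer: (1, 3, 1)

Derivation:
step 0: pivot -2 → sign −
step 1: pivot -3 → sign −
step 2: pivot 1/3 → sign +
step 3: pivot -2 → sign −
step 4: row/col 4 already zero → sign 0
signature = (1, 3, 1)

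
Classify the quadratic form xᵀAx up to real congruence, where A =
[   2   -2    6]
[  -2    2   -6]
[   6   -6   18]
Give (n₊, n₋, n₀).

step 0: pivot 2 → sign +
step 1: row/col 1 already zero → sign 0
step 2: row/col 2 already zero → sign 0
signature = (1, 0, 2)

Answer: (1, 0, 2)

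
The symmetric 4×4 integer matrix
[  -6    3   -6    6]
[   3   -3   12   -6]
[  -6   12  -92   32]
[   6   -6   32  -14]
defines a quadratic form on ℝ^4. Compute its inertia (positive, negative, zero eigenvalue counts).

step 0: pivot -6 → sign −
step 1: pivot -3/2 → sign −
step 2: pivot -32 → sign −
step 3: row/col 3 already zero → sign 0
signature = (0, 3, 1)

Answer: (0, 3, 1)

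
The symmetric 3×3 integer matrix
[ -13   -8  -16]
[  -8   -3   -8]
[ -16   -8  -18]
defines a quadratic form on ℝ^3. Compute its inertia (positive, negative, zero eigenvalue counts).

Answer: (1, 2, 0)

Derivation:
step 0: pivot -13 → sign −
step 1: pivot 25/13 → sign +
step 2: pivot -2/25 → sign −
signature = (1, 2, 0)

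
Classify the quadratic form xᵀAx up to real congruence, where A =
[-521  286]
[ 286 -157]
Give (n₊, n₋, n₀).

Answer: (0, 2, 0)

Derivation:
step 0: pivot -521 → sign −
step 1: pivot -1/521 → sign −
signature = (0, 2, 0)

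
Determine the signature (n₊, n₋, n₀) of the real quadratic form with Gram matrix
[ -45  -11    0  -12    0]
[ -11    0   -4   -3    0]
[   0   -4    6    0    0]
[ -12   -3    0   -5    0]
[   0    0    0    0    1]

Answer: (3, 2, 0)

Derivation:
step 0: pivot -45 → sign −
step 1: pivot 121/45 → sign +
step 2: pivot 6/121 → sign +
step 3: pivot -2 → sign −
step 4: pivot 1 → sign +
signature = (3, 2, 0)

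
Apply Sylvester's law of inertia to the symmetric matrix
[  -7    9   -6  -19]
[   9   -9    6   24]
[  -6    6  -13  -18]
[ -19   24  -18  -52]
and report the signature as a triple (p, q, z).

step 0: pivot -7 → sign −
step 1: pivot 18/7 → sign +
step 2: pivot -9 → sign −
step 3: pivot -1/18 → sign −
signature = (1, 3, 0)

Answer: (1, 3, 0)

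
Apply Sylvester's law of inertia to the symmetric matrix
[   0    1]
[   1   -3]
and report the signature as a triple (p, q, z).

step 0: pivot -3 → sign −
step 1: pivot 1/3 → sign +
signature = (1, 1, 0)

Answer: (1, 1, 0)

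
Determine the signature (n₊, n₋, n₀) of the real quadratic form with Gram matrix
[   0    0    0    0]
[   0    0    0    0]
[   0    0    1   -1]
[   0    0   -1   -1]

Answer: (1, 1, 2)

Derivation:
step 0: pivot 1 → sign +
step 1: pivot -2 → sign −
step 2: row/col 2 already zero → sign 0
step 3: row/col 3 already zero → sign 0
signature = (1, 1, 2)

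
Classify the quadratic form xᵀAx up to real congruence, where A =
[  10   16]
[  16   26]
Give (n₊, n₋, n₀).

Answer: (2, 0, 0)

Derivation:
step 0: pivot 10 → sign +
step 1: pivot 2/5 → sign +
signature = (2, 0, 0)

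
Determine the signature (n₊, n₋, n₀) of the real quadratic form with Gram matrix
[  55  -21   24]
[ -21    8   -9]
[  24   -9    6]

Answer: (1, 2, 0)

Derivation:
step 0: pivot 55 → sign +
step 1: pivot -1/55 → sign −
step 2: pivot -3 → sign −
signature = (1, 2, 0)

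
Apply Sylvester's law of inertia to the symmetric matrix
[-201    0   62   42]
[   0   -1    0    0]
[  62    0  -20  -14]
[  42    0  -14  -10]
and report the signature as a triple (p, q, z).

Answer: (1, 3, 0)

Derivation:
step 0: pivot -201 → sign −
step 1: pivot -1 → sign −
step 2: pivot -176/201 → sign −
step 3: pivot 1/44 → sign +
signature = (1, 3, 0)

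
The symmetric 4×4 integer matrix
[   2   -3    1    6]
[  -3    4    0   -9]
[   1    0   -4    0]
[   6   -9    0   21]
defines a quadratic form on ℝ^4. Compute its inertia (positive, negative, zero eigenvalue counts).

Answer: (2, 2, 0)

Derivation:
step 0: pivot 2 → sign +
step 1: pivot -1/2 → sign −
step 2: pivot 3 → sign +
step 3: pivot -3 → sign −
signature = (2, 2, 0)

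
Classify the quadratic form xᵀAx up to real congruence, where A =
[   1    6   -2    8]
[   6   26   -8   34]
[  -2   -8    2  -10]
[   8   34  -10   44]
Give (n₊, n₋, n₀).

Answer: (1, 2, 1)

Derivation:
step 0: pivot 1 → sign +
step 1: pivot -10 → sign −
step 2: pivot -2/5 → sign −
step 3: row/col 3 already zero → sign 0
signature = (1, 2, 1)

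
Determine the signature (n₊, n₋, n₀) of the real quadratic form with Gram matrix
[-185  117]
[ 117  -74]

Answer: (0, 2, 0)

Derivation:
step 0: pivot -185 → sign −
step 1: pivot -1/185 → sign −
signature = (0, 2, 0)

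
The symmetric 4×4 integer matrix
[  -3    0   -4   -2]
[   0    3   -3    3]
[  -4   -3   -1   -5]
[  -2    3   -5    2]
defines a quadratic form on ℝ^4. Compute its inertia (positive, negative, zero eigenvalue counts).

step 0: pivot -3 → sign −
step 1: pivot 3 → sign +
step 2: pivot 4/3 → sign +
step 3: row/col 3 already zero → sign 0
signature = (2, 1, 1)

Answer: (2, 1, 1)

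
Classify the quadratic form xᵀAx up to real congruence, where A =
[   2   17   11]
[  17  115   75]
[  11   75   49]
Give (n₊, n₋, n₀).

step 0: pivot 2 → sign +
step 1: pivot -59/2 → sign −
step 2: pivot 6/59 → sign +
signature = (2, 1, 0)

Answer: (2, 1, 0)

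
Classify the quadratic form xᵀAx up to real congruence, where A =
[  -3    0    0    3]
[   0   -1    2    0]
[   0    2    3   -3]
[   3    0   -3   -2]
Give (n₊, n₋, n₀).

Answer: (1, 3, 0)

Derivation:
step 0: pivot -3 → sign −
step 1: pivot -1 → sign −
step 2: pivot 7 → sign +
step 3: pivot -2/7 → sign −
signature = (1, 3, 0)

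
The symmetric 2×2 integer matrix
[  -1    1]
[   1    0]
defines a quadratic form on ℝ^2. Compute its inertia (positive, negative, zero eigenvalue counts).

step 0: pivot -1 → sign −
step 1: pivot 1 → sign +
signature = (1, 1, 0)

Answer: (1, 1, 0)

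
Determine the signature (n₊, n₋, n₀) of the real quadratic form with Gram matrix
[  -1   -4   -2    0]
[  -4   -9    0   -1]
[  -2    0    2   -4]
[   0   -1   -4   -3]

step 0: pivot -1 → sign −
step 1: pivot 7 → sign +
step 2: pivot -22/7 → sign −
step 3: pivot -6/11 → sign −
signature = (1, 3, 0)

Answer: (1, 3, 0)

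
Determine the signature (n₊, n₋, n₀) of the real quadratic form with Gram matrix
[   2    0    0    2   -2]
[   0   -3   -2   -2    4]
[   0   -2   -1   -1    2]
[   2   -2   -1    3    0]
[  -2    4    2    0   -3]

step 0: pivot 2 → sign +
step 1: pivot -3 → sign −
step 2: pivot 1/3 → sign +
step 3: pivot 2 → sign +
step 4: pivot -1 → sign −
signature = (3, 2, 0)

Answer: (3, 2, 0)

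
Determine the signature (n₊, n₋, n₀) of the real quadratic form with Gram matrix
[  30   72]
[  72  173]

Answer: (2, 0, 0)

Derivation:
step 0: pivot 30 → sign +
step 1: pivot 1/5 → sign +
signature = (2, 0, 0)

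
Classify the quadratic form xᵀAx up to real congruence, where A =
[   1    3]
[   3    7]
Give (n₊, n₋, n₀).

step 0: pivot 1 → sign +
step 1: pivot -2 → sign −
signature = (1, 1, 0)

Answer: (1, 1, 0)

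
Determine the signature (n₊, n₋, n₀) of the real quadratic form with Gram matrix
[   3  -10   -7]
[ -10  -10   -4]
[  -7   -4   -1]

Answer: (1, 2, 0)

Derivation:
step 0: pivot 3 → sign +
step 1: pivot -130/3 → sign −
step 2: pivot -6/65 → sign −
signature = (1, 2, 0)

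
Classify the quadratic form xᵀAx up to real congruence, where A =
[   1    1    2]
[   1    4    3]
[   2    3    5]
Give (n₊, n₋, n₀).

step 0: pivot 1 → sign +
step 1: pivot 3 → sign +
step 2: pivot 2/3 → sign +
signature = (3, 0, 0)

Answer: (3, 0, 0)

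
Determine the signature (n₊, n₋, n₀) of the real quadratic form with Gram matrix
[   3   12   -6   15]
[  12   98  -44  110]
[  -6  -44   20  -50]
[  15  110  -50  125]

Answer: (2, 0, 2)

Derivation:
step 0: pivot 3 → sign +
step 1: pivot 50 → sign +
step 2: row/col 2 already zero → sign 0
step 3: row/col 3 already zero → sign 0
signature = (2, 0, 2)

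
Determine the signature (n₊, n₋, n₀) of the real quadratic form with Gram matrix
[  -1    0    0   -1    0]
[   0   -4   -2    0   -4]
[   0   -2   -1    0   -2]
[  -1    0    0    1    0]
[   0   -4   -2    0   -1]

step 0: pivot -1 → sign −
step 1: pivot -4 → sign −
step 2: pivot 2 → sign +
step 3: pivot 3 → sign +
step 4: row/col 4 already zero → sign 0
signature = (2, 2, 1)

Answer: (2, 2, 1)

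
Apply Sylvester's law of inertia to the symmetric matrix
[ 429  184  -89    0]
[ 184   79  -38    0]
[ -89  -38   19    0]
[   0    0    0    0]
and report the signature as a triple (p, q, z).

step 0: pivot 429 → sign +
step 1: pivot 35/429 → sign +
step 2: pivot 6/35 → sign +
step 3: row/col 3 already zero → sign 0
signature = (3, 0, 1)

Answer: (3, 0, 1)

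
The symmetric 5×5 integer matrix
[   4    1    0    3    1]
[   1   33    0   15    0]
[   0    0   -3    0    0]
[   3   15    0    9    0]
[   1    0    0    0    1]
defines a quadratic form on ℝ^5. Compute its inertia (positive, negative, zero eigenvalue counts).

Answer: (3, 1, 1)

Derivation:
step 0: pivot 4 → sign +
step 1: pivot 131/4 → sign +
step 2: pivot -3 → sign −
step 3: pivot 72/131 → sign +
step 4: row/col 4 already zero → sign 0
signature = (3, 1, 1)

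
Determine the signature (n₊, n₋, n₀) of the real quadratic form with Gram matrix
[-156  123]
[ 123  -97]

step 0: pivot -156 → sign −
step 1: pivot -1/52 → sign −
signature = (0, 2, 0)

Answer: (0, 2, 0)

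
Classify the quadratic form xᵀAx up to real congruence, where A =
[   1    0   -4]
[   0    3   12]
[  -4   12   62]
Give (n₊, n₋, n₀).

step 0: pivot 1 → sign +
step 1: pivot 3 → sign +
step 2: pivot -2 → sign −
signature = (2, 1, 0)

Answer: (2, 1, 0)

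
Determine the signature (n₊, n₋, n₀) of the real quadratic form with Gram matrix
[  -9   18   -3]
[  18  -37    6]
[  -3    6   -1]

step 0: pivot -9 → sign −
step 1: pivot -1 → sign −
step 2: row/col 2 already zero → sign 0
signature = (0, 2, 1)

Answer: (0, 2, 1)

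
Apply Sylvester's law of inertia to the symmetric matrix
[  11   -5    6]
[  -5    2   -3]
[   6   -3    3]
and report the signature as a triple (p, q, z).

step 0: pivot 11 → sign +
step 1: pivot -3/11 → sign −
step 2: row/col 2 already zero → sign 0
signature = (1, 1, 1)

Answer: (1, 1, 1)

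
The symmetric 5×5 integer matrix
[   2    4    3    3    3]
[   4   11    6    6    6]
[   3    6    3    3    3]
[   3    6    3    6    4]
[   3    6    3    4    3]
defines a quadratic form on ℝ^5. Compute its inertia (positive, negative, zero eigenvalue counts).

step 0: pivot 2 → sign +
step 1: pivot 3 → sign +
step 2: pivot -3/2 → sign −
step 3: pivot 3 → sign +
step 4: pivot -1/3 → sign −
signature = (3, 2, 0)

Answer: (3, 2, 0)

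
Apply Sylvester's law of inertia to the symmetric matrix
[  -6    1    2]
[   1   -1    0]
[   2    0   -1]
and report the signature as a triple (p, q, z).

Answer: (0, 3, 0)

Derivation:
step 0: pivot -6 → sign −
step 1: pivot -5/6 → sign −
step 2: pivot -1/5 → sign −
signature = (0, 3, 0)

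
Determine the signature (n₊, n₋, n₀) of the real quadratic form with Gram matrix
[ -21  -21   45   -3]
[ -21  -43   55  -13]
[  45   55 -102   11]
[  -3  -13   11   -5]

Answer: (0, 4, 0)

Derivation:
step 0: pivot -21 → sign −
step 1: pivot -22 → sign −
step 2: pivot -79/77 → sign −
step 3: pivot -2/79 → sign −
signature = (0, 4, 0)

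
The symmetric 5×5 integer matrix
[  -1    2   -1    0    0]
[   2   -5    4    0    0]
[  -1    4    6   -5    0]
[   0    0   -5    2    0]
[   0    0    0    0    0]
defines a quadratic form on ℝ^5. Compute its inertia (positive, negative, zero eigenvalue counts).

Answer: (1, 3, 1)

Derivation:
step 0: pivot -1 → sign −
step 1: pivot -1 → sign −
step 2: pivot 11 → sign +
step 3: pivot -3/11 → sign −
step 4: row/col 4 already zero → sign 0
signature = (1, 3, 1)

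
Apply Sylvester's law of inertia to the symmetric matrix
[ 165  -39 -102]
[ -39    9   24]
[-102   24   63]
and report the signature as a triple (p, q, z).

Answer: (1, 1, 1)

Derivation:
step 0: pivot 165 → sign +
step 1: pivot -12/55 → sign −
step 2: row/col 2 already zero → sign 0
signature = (1, 1, 1)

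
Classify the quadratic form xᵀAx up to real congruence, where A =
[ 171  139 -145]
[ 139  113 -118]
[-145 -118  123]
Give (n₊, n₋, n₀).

Answer: (2, 1, 0)

Derivation:
step 0: pivot 171 → sign +
step 1: pivot 2/171 → sign +
step 2: pivot -3/2 → sign −
signature = (2, 1, 0)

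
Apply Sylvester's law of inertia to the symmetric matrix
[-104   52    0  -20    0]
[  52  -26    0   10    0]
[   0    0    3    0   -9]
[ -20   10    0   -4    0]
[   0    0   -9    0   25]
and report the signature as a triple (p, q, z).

step 0: pivot -104 → sign −
step 1: pivot 3 → sign +
step 2: pivot -2/13 → sign −
step 3: pivot -2 → sign −
step 4: row/col 4 already zero → sign 0
signature = (1, 3, 1)

Answer: (1, 3, 1)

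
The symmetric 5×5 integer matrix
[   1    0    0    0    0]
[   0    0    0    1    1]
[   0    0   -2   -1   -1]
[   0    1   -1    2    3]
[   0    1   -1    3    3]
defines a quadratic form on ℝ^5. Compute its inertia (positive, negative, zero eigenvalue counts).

Answer: (2, 3, 0)

Derivation:
step 0: pivot 1 → sign +
step 1: pivot -2 → sign −
step 2: pivot 5/2 → sign +
step 3: pivot -2/5 → sign −
step 4: pivot -1 → sign −
signature = (2, 3, 0)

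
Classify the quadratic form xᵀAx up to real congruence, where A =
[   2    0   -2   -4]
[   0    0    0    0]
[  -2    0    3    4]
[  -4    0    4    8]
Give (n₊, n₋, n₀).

step 0: pivot 2 → sign +
step 1: pivot 1 → sign +
step 2: row/col 2 already zero → sign 0
step 3: row/col 3 already zero → sign 0
signature = (2, 0, 2)

Answer: (2, 0, 2)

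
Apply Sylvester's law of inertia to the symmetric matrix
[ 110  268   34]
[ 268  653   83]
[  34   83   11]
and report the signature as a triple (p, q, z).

step 0: pivot 110 → sign +
step 1: pivot 3/55 → sign +
step 2: row/col 2 already zero → sign 0
signature = (2, 0, 1)

Answer: (2, 0, 1)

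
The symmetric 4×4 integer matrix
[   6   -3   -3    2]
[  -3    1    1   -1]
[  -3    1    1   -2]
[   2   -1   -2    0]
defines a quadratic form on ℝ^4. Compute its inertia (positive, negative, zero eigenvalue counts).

step 0: pivot 6 → sign +
step 1: pivot -1/2 → sign −
step 2: pivot -2/3 → sign −
step 3: pivot 3/2 → sign +
signature = (2, 2, 0)

Answer: (2, 2, 0)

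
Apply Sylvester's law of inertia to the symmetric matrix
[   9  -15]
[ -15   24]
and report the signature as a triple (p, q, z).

Answer: (1, 1, 0)

Derivation:
step 0: pivot 9 → sign +
step 1: pivot -1 → sign −
signature = (1, 1, 0)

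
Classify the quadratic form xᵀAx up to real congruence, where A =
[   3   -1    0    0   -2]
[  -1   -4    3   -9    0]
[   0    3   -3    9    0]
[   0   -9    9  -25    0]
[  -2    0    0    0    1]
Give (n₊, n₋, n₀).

Answer: (2, 2, 1)

Derivation:
step 0: pivot 3 → sign +
step 1: pivot -13/3 → sign −
step 2: pivot -12/13 → sign −
step 3: pivot 2 → sign +
step 4: row/col 4 already zero → sign 0
signature = (2, 2, 1)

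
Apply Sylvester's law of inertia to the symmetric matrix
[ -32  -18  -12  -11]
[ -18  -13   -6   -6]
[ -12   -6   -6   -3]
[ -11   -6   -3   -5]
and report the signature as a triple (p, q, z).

Answer: (0, 4, 0)

Derivation:
step 0: pivot -32 → sign −
step 1: pivot -23/8 → sign −
step 2: pivot -30/23 → sign −
step 3: pivot -3/20 → sign −
signature = (0, 4, 0)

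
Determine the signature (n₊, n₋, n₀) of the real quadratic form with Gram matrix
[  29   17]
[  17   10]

Answer: (2, 0, 0)

Derivation:
step 0: pivot 29 → sign +
step 1: pivot 1/29 → sign +
signature = (2, 0, 0)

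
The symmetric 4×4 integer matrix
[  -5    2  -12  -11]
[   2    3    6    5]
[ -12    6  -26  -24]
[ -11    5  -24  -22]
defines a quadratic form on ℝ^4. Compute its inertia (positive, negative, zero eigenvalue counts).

Answer: (3, 1, 0)

Derivation:
step 0: pivot -5 → sign −
step 1: pivot 19/5 → sign +
step 2: pivot 46/19 → sign +
step 3: pivot 2/23 → sign +
signature = (3, 1, 0)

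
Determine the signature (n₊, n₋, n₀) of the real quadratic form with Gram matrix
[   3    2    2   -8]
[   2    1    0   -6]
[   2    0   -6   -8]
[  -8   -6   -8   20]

Answer: (1, 2, 1)

Derivation:
step 0: pivot 3 → sign +
step 1: pivot -1/3 → sign −
step 2: pivot -2 → sign −
step 3: row/col 3 already zero → sign 0
signature = (1, 2, 1)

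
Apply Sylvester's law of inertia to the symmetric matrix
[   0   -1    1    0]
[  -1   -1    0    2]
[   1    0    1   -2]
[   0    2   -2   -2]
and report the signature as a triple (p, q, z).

step 0: pivot -1 → sign −
step 1: pivot 1 → sign +
step 2: pivot -2 → sign −
step 3: row/col 3 already zero → sign 0
signature = (1, 2, 1)

Answer: (1, 2, 1)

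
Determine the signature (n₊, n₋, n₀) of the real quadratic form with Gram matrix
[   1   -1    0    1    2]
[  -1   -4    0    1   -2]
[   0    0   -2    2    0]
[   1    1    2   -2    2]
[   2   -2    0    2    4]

Answer: (1, 3, 1)

Derivation:
step 0: pivot 1 → sign +
step 1: pivot -5 → sign −
step 2: pivot -2 → sign −
step 3: pivot -1/5 → sign −
step 4: row/col 4 already zero → sign 0
signature = (1, 3, 1)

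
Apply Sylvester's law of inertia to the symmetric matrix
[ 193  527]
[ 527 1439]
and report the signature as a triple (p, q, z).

Answer: (1, 1, 0)

Derivation:
step 0: pivot 193 → sign +
step 1: pivot -2/193 → sign −
signature = (1, 1, 0)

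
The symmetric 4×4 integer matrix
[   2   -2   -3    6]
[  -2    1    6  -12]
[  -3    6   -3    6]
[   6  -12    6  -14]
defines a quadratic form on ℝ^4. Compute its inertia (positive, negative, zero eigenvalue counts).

Answer: (2, 2, 0)

Derivation:
step 0: pivot 2 → sign +
step 1: pivot -1 → sign −
step 2: pivot 3/2 → sign +
step 3: pivot -2 → sign −
signature = (2, 2, 0)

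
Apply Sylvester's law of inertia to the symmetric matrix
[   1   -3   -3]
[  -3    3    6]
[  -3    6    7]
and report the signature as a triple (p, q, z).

step 0: pivot 1 → sign +
step 1: pivot -6 → sign −
step 2: pivot -1/2 → sign −
signature = (1, 2, 0)

Answer: (1, 2, 0)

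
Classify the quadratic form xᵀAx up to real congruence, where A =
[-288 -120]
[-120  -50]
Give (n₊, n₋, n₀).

step 0: pivot -288 → sign −
step 1: row/col 1 already zero → sign 0
signature = (0, 1, 1)

Answer: (0, 1, 1)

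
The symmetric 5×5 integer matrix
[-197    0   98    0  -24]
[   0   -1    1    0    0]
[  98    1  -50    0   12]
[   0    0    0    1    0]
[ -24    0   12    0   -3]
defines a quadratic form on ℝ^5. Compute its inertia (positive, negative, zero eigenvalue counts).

step 0: pivot -197 → sign −
step 1: pivot -1 → sign −
step 2: pivot -49/197 → sign −
step 3: pivot 1 → sign +
step 4: pivot -3/49 → sign −
signature = (1, 4, 0)

Answer: (1, 4, 0)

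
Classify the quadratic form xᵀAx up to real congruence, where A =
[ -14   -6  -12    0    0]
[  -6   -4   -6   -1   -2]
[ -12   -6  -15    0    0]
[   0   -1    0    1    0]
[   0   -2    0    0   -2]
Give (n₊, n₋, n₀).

step 0: pivot -14 → sign −
step 1: pivot -10/7 → sign −
step 2: pivot -21/5 → sign −
step 3: pivot 25/14 → sign +
step 4: pivot -6/25 → sign −
signature = (1, 4, 0)

Answer: (1, 4, 0)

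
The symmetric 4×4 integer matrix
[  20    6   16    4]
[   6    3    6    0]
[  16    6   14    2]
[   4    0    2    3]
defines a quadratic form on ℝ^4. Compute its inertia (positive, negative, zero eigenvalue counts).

Answer: (3, 0, 1)

Derivation:
step 0: pivot 20 → sign +
step 1: pivot 6/5 → sign +
step 2: pivot 1 → sign +
step 3: row/col 3 already zero → sign 0
signature = (3, 0, 1)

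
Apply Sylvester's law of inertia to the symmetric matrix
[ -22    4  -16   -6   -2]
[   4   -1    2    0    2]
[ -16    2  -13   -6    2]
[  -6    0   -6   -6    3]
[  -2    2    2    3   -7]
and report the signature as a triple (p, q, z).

step 0: pivot -22 → sign −
step 1: pivot -3/11 → sign −
step 2: pivot 5/3 → sign +
step 3: pivot -12/5 → sign −
step 4: pivot 3/4 → sign +
signature = (2, 3, 0)

Answer: (2, 3, 0)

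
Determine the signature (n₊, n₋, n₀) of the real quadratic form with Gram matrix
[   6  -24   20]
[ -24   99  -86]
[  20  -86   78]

Answer: (2, 1, 0)

Derivation:
step 0: pivot 6 → sign +
step 1: pivot 3 → sign +
step 2: pivot -2/3 → sign −
signature = (2, 1, 0)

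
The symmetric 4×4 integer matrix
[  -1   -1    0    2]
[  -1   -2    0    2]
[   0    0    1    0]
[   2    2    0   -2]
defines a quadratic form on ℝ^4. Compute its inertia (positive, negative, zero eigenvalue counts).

step 0: pivot -1 → sign −
step 1: pivot -1 → sign −
step 2: pivot 1 → sign +
step 3: pivot 2 → sign +
signature = (2, 2, 0)

Answer: (2, 2, 0)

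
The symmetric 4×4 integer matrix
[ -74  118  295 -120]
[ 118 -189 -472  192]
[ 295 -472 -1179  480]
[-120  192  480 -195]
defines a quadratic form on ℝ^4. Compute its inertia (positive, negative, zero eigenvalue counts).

step 0: pivot -74 → sign −
step 1: pivot -31/37 → sign −
step 2: pivot 3/62 → sign +
step 3: pivot -3 → sign −
signature = (1, 3, 0)

Answer: (1, 3, 0)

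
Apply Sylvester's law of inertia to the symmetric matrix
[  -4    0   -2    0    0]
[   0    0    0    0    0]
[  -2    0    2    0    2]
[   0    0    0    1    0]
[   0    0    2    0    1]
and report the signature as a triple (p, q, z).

Answer: (2, 2, 1)

Derivation:
step 0: pivot -4 → sign −
step 1: pivot 3 → sign +
step 2: pivot 1 → sign +
step 3: pivot -1/3 → sign −
step 4: row/col 4 already zero → sign 0
signature = (2, 2, 1)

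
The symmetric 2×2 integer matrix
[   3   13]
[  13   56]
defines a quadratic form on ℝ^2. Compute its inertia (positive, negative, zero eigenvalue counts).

Answer: (1, 1, 0)

Derivation:
step 0: pivot 3 → sign +
step 1: pivot -1/3 → sign −
signature = (1, 1, 0)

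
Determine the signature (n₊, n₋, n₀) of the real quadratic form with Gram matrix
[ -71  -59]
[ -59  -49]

step 0: pivot -71 → sign −
step 1: pivot 2/71 → sign +
signature = (1, 1, 0)

Answer: (1, 1, 0)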